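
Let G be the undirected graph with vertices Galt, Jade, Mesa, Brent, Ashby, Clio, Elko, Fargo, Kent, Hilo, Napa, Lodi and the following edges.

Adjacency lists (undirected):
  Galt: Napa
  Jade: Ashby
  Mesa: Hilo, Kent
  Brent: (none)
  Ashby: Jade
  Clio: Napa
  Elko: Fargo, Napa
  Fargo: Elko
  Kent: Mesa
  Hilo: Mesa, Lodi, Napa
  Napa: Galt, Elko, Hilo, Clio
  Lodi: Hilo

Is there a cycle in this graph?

DFS, tracking each vertex's parent; an edge to a visited non-parent vertex closes a cycle.
Start from Fargo:
visit Fargo (parent –)
  visit Elko (parent Fargo)
    Elko–Fargo: parent, skip
    visit Napa (parent Elko)
      visit Galt (parent Napa)
        Galt–Napa: parent, skip
      Napa–Elko: parent, skip
      visit Hilo (parent Napa)
        visit Mesa (parent Hilo)
          Mesa–Hilo: parent, skip
          visit Kent (parent Mesa)
            Kent–Mesa: parent, skip
        visit Lodi (parent Hilo)
          Lodi–Hilo: parent, skip
        Hilo–Napa: parent, skip
      visit Clio (parent Napa)
        Clio–Napa: parent, skip
visit Jade (parent –)
  visit Ashby (parent Jade)
    Ashby–Jade: parent, skip
visit Brent (parent –)
No non-parent visited neighbor found — the graph is a forest.

No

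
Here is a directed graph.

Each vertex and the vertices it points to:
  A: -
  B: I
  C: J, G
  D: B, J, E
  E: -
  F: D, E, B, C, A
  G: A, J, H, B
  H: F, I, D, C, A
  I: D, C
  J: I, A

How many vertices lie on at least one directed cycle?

8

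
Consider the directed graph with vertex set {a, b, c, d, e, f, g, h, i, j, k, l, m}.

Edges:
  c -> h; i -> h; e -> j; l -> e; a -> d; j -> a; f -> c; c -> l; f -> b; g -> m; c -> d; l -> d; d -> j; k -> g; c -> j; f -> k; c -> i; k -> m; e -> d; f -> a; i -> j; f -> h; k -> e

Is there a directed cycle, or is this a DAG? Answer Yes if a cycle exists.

Yes

DFS with white/gray/black marking, starting from f:
f gray
  h gray
  h black
  k gray
    m gray
    m black
    e gray
      j gray
        a gray
          d gray
            d→j: j is gray → back edge
Back edge found, so a cycle exists: j → a → d → j.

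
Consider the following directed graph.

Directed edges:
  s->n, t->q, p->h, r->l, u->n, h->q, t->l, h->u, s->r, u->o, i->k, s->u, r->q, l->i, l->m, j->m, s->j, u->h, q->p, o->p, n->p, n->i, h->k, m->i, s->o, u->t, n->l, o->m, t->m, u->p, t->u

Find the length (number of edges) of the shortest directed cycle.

2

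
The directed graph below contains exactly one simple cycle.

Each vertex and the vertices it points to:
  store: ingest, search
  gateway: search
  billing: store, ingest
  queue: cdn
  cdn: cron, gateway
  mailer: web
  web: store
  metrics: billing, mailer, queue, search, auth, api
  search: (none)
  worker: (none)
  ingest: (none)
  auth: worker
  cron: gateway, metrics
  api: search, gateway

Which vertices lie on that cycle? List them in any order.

DFS with gray/black marking from metrics:
metrics gray
  billing gray
    store gray
      ingest gray
      ingest black
      search gray
      search black
    store black
    billing→ingest: ingest black — skip
  billing black
  mailer gray
    web gray
      web→store: store black — skip
    web black
  mailer black
  queue gray
    cdn gray
      cron gray
        gateway gray
          gateway→search: search black — skip
        gateway black
        cron→metrics: metrics is gray → back edge
Back edge closes the cycle metrics → queue → cdn → cron → metrics; its vertices are {cdn, cron, queue, metrics}.

cdn, cron, queue, metrics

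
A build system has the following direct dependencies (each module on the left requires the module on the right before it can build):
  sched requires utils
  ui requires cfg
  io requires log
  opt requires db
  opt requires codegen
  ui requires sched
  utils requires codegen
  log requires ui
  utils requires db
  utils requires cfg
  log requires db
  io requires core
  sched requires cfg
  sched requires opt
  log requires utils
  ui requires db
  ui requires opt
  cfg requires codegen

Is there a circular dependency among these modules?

No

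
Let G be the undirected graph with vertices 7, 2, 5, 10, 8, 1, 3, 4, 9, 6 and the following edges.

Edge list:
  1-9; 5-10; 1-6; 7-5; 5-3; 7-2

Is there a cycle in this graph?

DFS, tracking each vertex's parent; an edge to a visited non-parent vertex closes a cycle.
Start from 5:
visit 5 (parent –)
  visit 10 (parent 5)
    10–5: parent, skip
  visit 3 (parent 5)
    3–5: parent, skip
  visit 7 (parent 5)
    visit 2 (parent 7)
      2–7: parent, skip
    7–5: parent, skip
visit 8 (parent –)
visit 1 (parent –)
  visit 9 (parent 1)
    9–1: parent, skip
  visit 6 (parent 1)
    6–1: parent, skip
visit 4 (parent –)
No non-parent visited neighbor found — the graph is a forest.

No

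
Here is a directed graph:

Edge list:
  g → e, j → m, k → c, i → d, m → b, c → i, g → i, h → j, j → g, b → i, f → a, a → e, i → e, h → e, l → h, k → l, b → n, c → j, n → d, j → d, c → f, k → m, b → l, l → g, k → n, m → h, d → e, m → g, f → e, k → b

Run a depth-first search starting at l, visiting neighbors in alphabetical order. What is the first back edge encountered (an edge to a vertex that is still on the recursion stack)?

DFS from l (visiting neighbors in alphabetical order); mark gray on enter, black on exit:
l gray
  g gray
    e gray
    e black
    i gray
      d gray
        d→e: e black — skip
      d black
      i→e: e black — skip
    i black
  g black
  h gray
    h→e: e black — skip
    j gray
      j→d: d black — skip
      j→g: g black — skip
      m gray
        b gray
          b→i: i black — skip
          b→l: l is gray → back edge
First back edge: b → l.

b→l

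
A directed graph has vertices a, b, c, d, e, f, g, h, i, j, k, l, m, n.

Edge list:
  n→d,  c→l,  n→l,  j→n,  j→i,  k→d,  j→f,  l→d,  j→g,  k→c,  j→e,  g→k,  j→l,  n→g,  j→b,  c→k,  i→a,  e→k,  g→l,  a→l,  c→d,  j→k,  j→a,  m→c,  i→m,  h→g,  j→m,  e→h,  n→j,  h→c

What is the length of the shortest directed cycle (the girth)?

For each vertex v, BFS finds the shortest path from v back to v.
The shortest such closed walk is j → n → j, length 2.

2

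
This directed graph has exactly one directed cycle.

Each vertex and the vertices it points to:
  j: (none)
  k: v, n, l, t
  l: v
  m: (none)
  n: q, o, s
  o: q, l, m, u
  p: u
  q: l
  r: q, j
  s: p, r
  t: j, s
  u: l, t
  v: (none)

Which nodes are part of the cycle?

DFS with gray/black marking from t:
t gray
  j gray
  j black
  s gray
    p gray
      u gray
        l gray
          v gray
          v black
        l black
        u→t: t is gray → back edge
Back edge closes the cycle t → s → p → u → t; its vertices are {p, s, t, u}.

p, s, t, u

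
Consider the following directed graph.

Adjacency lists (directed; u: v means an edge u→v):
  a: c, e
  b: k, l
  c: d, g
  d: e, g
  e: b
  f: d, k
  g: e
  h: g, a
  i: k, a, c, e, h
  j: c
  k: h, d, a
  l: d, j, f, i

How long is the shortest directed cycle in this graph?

4

For each vertex v, BFS finds the shortest path from v back to v.
The shortest such closed walk is b → l → i → e → b, length 4.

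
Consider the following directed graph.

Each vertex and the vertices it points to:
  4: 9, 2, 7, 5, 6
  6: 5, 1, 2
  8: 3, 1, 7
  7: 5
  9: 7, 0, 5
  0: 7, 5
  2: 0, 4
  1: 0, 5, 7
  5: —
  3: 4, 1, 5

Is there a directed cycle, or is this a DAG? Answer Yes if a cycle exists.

Yes

DFS with white/gray/black marking, starting from 4:
4 gray
  9 gray
    7 gray
      5 gray
      5 black
    7 black
    0 gray
      0→7: 7 black — skip
      0→5: 5 black — skip
    0 black
    9→5: 5 black — skip
  9 black
  2 gray
    2→0: 0 black — skip
    2→4: 4 is gray → back edge
Back edge found, so a cycle exists: 4 → 2 → 4.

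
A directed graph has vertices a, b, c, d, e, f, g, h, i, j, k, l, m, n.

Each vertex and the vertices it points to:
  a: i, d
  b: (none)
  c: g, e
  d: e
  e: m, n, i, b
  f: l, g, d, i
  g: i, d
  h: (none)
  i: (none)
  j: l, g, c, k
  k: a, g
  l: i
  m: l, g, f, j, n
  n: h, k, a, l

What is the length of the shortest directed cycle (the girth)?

4

For each vertex v, BFS finds the shortest path from v back to v.
The shortest such closed walk is e → n → a → d → e, length 4.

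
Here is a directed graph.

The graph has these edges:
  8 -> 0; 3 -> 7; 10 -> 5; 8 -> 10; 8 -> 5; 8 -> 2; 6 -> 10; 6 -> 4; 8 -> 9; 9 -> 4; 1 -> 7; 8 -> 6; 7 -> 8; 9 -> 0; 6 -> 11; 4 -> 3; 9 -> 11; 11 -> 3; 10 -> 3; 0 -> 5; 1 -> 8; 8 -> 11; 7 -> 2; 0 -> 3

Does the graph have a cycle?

DFS with white/gray/black marking, starting from 9:
9 gray
  0 gray
    3 gray
      7 gray
        8 gray
          2 gray
          2 black
          8→9: 9 is gray → back edge
Back edge found, so a cycle exists: 9 → 0 → 3 → 7 → 8 → 9.

Yes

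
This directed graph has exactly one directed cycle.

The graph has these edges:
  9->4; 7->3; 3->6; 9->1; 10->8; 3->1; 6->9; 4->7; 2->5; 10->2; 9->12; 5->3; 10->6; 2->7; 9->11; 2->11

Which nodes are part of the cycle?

3, 4, 6, 7, 9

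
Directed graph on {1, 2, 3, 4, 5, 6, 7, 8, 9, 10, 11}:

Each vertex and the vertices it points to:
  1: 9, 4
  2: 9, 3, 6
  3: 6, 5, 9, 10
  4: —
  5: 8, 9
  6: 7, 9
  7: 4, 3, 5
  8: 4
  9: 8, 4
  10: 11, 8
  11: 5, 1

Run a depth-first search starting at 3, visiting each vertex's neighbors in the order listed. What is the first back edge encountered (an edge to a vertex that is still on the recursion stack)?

7→3

DFS from 3 (visiting each vertex's neighbors in the order listed); mark gray on enter, black on exit:
3 gray
  6 gray
    7 gray
      4 gray
      4 black
      7→3: 3 is gray → back edge
First back edge: 7 → 3.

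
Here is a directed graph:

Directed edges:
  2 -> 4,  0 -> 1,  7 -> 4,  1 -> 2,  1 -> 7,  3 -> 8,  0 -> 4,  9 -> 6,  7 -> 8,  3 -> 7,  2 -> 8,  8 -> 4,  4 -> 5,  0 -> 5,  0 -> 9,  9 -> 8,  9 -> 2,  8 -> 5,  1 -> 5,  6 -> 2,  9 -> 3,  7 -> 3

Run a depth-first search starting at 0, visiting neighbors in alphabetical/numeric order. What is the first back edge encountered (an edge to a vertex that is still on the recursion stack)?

3->7

DFS from 0 (visiting neighbors in alphabetical/numeric order); mark gray on enter, black on exit:
0 gray
  1 gray
    2 gray
      4 gray
        5 gray
        5 black
      4 black
      8 gray
        8→4: 4 black — skip
        8→5: 5 black — skip
      8 black
    2 black
    1→5: 5 black — skip
    7 gray
      3 gray
        3→7: 7 is gray → back edge
First back edge: 3 → 7.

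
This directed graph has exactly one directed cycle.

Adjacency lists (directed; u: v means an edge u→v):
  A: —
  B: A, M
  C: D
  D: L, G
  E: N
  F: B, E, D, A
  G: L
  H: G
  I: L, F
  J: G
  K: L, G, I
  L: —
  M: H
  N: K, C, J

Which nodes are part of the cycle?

E, F, I, K, N

DFS with gray/black marking from F:
F gray
  B gray
    A gray
    A black
    M gray
      H gray
        G gray
          L gray
          L black
        G black
      H black
    M black
  B black
  E gray
    N gray
      K gray
        K→L: L black — skip
        K→G: G black — skip
        I gray
          I→L: L black — skip
          I→F: F is gray → back edge
Back edge closes the cycle F → E → N → K → I → F; its vertices are {E, F, I, K, N}.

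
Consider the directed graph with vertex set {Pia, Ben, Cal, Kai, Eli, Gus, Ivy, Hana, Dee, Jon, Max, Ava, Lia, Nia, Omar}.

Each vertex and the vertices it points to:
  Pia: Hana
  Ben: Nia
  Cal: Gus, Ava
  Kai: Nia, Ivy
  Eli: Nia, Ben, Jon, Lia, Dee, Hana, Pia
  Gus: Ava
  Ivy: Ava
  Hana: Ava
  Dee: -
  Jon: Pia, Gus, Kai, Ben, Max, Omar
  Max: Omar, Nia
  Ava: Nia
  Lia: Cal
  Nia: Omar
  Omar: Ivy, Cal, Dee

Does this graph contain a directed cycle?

Yes

DFS with white/gray/black marking, starting from Jon:
Jon gray
  Pia gray
    Hana gray
      Ava gray
        Nia gray
          Omar gray
            Ivy gray
              Ivy→Ava: Ava is gray → back edge
Back edge found, so a cycle exists: Ava → Nia → Omar → Ivy → Ava.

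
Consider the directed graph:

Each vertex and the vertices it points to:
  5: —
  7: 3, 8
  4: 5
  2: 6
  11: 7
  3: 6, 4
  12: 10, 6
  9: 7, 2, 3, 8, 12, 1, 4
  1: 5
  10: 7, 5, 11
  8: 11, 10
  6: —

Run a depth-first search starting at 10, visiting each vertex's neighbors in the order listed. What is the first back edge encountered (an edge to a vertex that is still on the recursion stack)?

11->7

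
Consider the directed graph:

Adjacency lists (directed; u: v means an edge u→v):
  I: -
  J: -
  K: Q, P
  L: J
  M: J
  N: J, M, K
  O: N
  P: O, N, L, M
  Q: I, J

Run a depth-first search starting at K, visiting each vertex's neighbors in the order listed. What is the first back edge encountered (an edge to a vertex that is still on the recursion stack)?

N→K

DFS from K (visiting each vertex's neighbors in the order listed); mark gray on enter, black on exit:
K gray
  Q gray
    I gray
    I black
    J gray
    J black
  Q black
  P gray
    O gray
      N gray
        N→J: J black — skip
        M gray
          M→J: J black — skip
        M black
        N→K: K is gray → back edge
First back edge: N → K.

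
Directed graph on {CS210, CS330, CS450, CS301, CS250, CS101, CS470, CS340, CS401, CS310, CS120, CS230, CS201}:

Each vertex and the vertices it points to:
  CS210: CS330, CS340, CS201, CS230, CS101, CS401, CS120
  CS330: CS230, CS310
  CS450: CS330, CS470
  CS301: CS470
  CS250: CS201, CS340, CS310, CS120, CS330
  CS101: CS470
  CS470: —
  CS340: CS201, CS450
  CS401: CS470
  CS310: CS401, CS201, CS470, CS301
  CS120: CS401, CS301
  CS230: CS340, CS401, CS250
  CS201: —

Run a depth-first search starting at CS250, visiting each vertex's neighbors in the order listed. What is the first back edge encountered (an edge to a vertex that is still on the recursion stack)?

DFS from CS250 (visiting each vertex's neighbors in the order listed); mark gray on enter, black on exit:
CS250 gray
  CS201 gray
  CS201 black
  CS340 gray
    CS340→CS201: CS201 black — skip
    CS450 gray
      CS330 gray
        CS230 gray
          CS230→CS340: CS340 is gray → back edge
First back edge: CS230 → CS340.

CS230→CS340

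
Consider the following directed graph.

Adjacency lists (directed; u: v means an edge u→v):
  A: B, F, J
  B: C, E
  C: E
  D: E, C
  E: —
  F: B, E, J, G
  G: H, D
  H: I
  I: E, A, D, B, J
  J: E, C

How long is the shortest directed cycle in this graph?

5

For each vertex v, BFS finds the shortest path from v back to v.
The shortest such closed walk is H → I → A → F → G → H, length 5.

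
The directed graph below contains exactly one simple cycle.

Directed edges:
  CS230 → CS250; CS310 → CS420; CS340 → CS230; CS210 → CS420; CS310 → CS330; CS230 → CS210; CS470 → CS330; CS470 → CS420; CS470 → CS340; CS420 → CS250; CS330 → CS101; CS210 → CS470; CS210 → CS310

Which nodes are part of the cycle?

CS210, CS230, CS340, CS470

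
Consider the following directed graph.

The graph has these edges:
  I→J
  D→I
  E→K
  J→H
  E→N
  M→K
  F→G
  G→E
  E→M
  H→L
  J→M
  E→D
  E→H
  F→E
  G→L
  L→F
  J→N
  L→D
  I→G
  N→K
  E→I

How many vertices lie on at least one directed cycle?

A vertex is on a directed cycle iff it belongs to a strongly connected component of size ≥ 2 (or has a self-loop).
The vertices on cycles are {D, E, F, G, H, I, J, L} — 8 in total.

8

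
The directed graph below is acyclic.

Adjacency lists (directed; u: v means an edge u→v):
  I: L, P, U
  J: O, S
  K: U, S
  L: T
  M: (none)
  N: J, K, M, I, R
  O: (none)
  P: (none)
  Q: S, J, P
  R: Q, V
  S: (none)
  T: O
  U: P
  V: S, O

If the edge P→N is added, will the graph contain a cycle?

Yes

Adding P→N creates a cycle iff N can already reach P.
Path from N: N → I → P.
So N → … → P → N is a cycle.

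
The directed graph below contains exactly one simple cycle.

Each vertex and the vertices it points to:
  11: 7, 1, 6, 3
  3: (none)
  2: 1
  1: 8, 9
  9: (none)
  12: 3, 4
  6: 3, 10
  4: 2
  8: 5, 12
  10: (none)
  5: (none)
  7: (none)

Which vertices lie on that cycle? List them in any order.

1, 2, 4, 8, 12

DFS with gray/black marking from 1:
1 gray
  8 gray
    5 gray
    5 black
    12 gray
      3 gray
      3 black
      4 gray
        2 gray
          2→1: 1 is gray → back edge
Back edge closes the cycle 1 → 8 → 12 → 4 → 2 → 1; its vertices are {1, 2, 4, 8, 12}.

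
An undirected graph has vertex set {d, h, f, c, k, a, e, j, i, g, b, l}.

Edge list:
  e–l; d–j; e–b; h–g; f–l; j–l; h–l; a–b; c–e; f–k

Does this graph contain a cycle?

No

DFS, tracking each vertex's parent; an edge to a visited non-parent vertex closes a cycle.
Start from a:
visit a (parent –)
  visit b (parent a)
    b–a: parent, skip
    visit e (parent b)
      e–b: parent, skip
      visit c (parent e)
        c–e: parent, skip
      visit l (parent e)
        visit h (parent l)
          h–l: parent, skip
          visit g (parent h)
            g–h: parent, skip
        visit j (parent l)
          visit d (parent j)
            d–j: parent, skip
          j–l: parent, skip
        visit f (parent l)
          visit k (parent f)
            k–f: parent, skip
          f–l: parent, skip
        l–e: parent, skip
visit i (parent –)
No non-parent visited neighbor found — the graph is a forest.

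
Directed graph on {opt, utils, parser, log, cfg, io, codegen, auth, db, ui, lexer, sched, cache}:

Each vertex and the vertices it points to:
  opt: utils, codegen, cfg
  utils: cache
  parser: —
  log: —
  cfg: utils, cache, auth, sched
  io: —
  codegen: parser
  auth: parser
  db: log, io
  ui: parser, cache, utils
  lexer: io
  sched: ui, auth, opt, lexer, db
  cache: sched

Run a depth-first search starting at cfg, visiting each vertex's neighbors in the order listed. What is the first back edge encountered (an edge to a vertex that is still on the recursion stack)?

ui->cache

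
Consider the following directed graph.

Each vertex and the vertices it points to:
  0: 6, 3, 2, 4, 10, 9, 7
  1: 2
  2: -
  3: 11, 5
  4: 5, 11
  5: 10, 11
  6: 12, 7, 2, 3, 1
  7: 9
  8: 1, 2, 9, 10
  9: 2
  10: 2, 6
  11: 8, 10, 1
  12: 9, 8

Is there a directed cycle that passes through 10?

10 is on a cycle iff 10 can reach itself via ≥1 edge.
10 → 6 → 12 → 8 → 10 — yes.

Yes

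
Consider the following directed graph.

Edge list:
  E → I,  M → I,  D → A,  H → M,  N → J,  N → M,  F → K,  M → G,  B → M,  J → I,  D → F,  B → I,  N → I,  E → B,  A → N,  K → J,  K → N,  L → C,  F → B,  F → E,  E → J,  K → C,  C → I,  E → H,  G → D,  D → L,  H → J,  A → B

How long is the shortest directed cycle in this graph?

5

For each vertex v, BFS finds the shortest path from v back to v.
The shortest such closed walk is D → F → B → M → G → D, length 5.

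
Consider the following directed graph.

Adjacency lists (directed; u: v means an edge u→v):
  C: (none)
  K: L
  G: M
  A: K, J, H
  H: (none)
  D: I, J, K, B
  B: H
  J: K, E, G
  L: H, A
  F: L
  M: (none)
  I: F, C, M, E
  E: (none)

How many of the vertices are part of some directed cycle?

4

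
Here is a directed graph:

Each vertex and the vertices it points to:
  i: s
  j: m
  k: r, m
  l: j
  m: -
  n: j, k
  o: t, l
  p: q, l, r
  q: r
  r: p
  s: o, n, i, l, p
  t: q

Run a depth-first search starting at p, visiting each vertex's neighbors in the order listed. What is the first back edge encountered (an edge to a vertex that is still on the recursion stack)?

DFS from p (visiting each vertex's neighbors in the order listed); mark gray on enter, black on exit:
p gray
  q gray
    r gray
      r→p: p is gray → back edge
First back edge: r → p.

r->p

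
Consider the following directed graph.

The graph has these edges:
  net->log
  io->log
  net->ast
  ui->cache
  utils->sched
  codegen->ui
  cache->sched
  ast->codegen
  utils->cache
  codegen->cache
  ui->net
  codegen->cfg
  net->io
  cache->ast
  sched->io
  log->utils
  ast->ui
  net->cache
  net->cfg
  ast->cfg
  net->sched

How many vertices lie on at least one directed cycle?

9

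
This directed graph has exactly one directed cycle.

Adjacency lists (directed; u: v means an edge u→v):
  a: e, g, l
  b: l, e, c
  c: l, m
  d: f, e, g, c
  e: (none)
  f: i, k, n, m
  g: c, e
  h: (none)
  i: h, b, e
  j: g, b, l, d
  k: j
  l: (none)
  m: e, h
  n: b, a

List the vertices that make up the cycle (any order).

d, f, j, k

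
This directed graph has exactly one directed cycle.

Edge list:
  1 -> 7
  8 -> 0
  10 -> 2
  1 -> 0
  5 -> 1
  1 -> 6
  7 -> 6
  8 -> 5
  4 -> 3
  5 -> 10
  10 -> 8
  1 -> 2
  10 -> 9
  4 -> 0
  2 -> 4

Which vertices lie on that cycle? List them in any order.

DFS with gray/black marking from 5:
5 gray
  10 gray
    8 gray
      8→5: 5 is gray → back edge
Back edge closes the cycle 5 → 10 → 8 → 5; its vertices are {5, 8, 10}.

5, 8, 10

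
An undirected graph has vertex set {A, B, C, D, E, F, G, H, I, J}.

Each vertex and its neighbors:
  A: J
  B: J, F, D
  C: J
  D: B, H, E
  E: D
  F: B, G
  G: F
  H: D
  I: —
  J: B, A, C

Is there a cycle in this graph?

No

DFS, tracking each vertex's parent; an edge to a visited non-parent vertex closes a cycle.
Start from A:
visit A (parent –)
  visit J (parent A)
    visit B (parent J)
      B–J: parent, skip
      visit F (parent B)
        F–B: parent, skip
        visit G (parent F)
          G–F: parent, skip
      visit D (parent B)
        D–B: parent, skip
        visit H (parent D)
          H–D: parent, skip
        visit E (parent D)
          E–D: parent, skip
    J–A: parent, skip
    visit C (parent J)
      C–J: parent, skip
visit I (parent –)
No non-parent visited neighbor found — the graph is a forest.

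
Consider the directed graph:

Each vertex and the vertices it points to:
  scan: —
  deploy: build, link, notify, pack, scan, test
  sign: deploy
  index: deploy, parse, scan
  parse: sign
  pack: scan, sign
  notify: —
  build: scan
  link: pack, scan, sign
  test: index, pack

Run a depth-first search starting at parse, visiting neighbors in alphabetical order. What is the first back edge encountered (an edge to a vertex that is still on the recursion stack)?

pack->sign

DFS from parse (visiting neighbors in alphabetical order); mark gray on enter, black on exit:
parse gray
  sign gray
    deploy gray
      build gray
        scan gray
        scan black
      build black
      link gray
        pack gray
          pack→scan: scan black — skip
          pack→sign: sign is gray → back edge
First back edge: pack → sign.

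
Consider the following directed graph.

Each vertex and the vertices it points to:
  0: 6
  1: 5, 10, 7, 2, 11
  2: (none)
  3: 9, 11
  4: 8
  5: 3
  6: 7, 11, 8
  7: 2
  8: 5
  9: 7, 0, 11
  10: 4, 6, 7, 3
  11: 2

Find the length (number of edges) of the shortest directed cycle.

For each vertex v, BFS finds the shortest path from v back to v.
The shortest such closed walk is 5 → 3 → 9 → 0 → 6 → 8 → 5, length 6.

6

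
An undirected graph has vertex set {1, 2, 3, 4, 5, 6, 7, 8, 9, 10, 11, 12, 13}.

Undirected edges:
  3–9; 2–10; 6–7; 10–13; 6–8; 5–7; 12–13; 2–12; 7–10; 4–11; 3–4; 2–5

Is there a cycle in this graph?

Yes

DFS, tracking each vertex's parent; an edge to a visited non-parent vertex closes a cycle.
Start from 13:
visit 13 (parent –)
  visit 12 (parent 13)
    visit 2 (parent 12)
      visit 10 (parent 2)
        10–2: parent, skip
        10–13: 13 visited and ≠ parent → cycle
Cycle: 13 – 12 – 2 – 10 – 13.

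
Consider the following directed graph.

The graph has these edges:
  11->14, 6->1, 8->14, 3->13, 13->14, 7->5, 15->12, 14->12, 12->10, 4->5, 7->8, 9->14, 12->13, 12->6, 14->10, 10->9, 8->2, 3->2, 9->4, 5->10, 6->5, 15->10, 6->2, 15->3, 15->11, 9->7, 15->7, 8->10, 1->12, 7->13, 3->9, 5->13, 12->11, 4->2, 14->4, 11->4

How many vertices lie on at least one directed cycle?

A vertex is on a directed cycle iff it belongs to a strongly connected component of size ≥ 2 (or has a self-loop).
The vertices on cycles are {1, 4, 5, 6, 7, 8, 9, 10, 11, 12, 13, 14} — 12 in total.

12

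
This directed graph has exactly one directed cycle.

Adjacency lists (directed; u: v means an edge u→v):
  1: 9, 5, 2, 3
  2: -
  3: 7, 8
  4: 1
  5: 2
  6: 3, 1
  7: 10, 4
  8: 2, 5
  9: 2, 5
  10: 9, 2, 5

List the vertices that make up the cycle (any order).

1, 3, 4, 7

DFS with gray/black marking from 3:
3 gray
  7 gray
    10 gray
      9 gray
        2 gray
        2 black
        5 gray
          5→2: 2 black — skip
        5 black
      9 black
      10→2: 2 black — skip
      10→5: 5 black — skip
    10 black
    4 gray
      1 gray
        1→9: 9 black — skip
        1→5: 5 black — skip
        1→2: 2 black — skip
        1→3: 3 is gray → back edge
Back edge closes the cycle 3 → 7 → 4 → 1 → 3; its vertices are {1, 3, 4, 7}.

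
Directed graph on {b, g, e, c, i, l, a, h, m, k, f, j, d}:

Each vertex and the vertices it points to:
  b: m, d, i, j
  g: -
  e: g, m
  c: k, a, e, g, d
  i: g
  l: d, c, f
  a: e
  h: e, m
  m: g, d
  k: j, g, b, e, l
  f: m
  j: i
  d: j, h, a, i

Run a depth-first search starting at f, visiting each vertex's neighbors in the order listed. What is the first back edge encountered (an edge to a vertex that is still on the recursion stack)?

e→m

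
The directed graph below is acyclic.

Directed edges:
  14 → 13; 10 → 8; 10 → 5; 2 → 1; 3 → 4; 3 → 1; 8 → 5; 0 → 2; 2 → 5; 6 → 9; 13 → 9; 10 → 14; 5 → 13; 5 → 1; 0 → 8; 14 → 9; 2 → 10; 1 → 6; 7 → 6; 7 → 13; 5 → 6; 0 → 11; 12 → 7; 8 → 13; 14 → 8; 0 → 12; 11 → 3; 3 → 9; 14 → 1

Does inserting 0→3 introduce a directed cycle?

No

Adding 0→3 creates a cycle iff 3 can already reach 0.
Explore from 3: no path reaches 0. The graph stays acyclic.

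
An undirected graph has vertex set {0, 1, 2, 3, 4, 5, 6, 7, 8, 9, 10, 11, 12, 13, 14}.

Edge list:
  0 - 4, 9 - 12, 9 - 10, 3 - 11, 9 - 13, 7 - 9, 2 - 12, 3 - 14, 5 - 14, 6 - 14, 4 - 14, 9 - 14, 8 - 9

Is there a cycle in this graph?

No

DFS, tracking each vertex's parent; an edge to a visited non-parent vertex closes a cycle.
Start from 4:
visit 4 (parent –)
  visit 0 (parent 4)
    0–4: parent, skip
  visit 14 (parent 4)
    visit 5 (parent 14)
      5–14: parent, skip
    visit 6 (parent 14)
      6–14: parent, skip
    14–4: parent, skip
    visit 3 (parent 14)
      visit 11 (parent 3)
        11–3: parent, skip
      3–14: parent, skip
    visit 9 (parent 14)
      visit 10 (parent 9)
        10–9: parent, skip
      visit 13 (parent 9)
        13–9: parent, skip
      visit 7 (parent 9)
        7–9: parent, skip
      visit 12 (parent 9)
        visit 2 (parent 12)
          2–12: parent, skip
        12–9: parent, skip
      9–14: parent, skip
      visit 8 (parent 9)
        8–9: parent, skip
visit 1 (parent –)
No non-parent visited neighbor found — the graph is a forest.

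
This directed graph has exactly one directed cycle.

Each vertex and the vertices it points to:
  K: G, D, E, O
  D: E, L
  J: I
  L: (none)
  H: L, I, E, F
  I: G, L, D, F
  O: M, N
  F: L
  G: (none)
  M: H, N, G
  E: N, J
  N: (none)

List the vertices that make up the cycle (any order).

D, E, I, J

DFS with gray/black marking from E:
E gray
  N gray
  N black
  J gray
    I gray
      G gray
      G black
      L gray
      L black
      D gray
        D→E: E is gray → back edge
Back edge closes the cycle E → J → I → D → E; its vertices are {D, E, I, J}.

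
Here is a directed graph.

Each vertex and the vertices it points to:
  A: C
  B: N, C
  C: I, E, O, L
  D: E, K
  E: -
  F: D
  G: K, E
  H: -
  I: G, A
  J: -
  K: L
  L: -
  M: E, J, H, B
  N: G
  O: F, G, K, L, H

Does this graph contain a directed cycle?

Yes

DFS with white/gray/black marking, starting from G:
G gray
  K gray
    L gray
    L black
  K black
  E gray
  E black
G black
A gray
  C gray
    I gray
      I→G: G black — skip
      I→A: A is gray → back edge
Back edge found, so a cycle exists: A → C → I → A.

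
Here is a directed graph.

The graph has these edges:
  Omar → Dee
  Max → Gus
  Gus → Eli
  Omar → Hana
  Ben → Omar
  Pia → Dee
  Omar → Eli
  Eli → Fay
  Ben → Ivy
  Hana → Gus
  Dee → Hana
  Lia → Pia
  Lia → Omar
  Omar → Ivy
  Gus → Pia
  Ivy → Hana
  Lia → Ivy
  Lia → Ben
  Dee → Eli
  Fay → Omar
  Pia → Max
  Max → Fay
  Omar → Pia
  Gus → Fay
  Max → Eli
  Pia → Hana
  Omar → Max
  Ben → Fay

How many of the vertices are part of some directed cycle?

9

A vertex is on a directed cycle iff it belongs to a strongly connected component of size ≥ 2 (or has a self-loop).
The vertices on cycles are {Dee, Eli, Fay, Gus, Ivy, Max, Pia, Hana, Omar} — 9 in total.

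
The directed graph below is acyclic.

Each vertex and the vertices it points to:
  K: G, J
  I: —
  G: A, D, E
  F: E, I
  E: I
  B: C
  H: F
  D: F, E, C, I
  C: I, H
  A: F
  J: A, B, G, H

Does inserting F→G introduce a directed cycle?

Yes

Adding F→G creates a cycle iff G can already reach F.
Path from G: G → D → F.
So G → … → F → G is a cycle.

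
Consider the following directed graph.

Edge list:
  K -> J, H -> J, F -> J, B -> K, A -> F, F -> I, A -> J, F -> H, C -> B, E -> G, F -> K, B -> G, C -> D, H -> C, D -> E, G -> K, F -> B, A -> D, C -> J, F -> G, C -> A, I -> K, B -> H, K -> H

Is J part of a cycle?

J lies on a cycle iff there is a path from J back to itself.
Exploring from J, it never reaches itself; equivalently, its strongly connected component is a singleton.

No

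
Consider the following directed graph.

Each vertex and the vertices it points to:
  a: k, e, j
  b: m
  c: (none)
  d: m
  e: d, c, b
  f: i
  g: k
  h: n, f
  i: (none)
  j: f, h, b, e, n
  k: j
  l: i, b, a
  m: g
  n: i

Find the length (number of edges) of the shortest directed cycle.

For each vertex v, BFS finds the shortest path from v back to v.
The shortest such closed walk is j → b → m → g → k → j, length 5.

5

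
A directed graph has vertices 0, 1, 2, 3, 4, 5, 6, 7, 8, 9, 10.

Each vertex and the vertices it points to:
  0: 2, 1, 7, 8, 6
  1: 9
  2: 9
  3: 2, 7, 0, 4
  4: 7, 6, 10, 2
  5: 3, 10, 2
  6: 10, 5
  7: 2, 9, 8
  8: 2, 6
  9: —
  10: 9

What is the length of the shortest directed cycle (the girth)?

4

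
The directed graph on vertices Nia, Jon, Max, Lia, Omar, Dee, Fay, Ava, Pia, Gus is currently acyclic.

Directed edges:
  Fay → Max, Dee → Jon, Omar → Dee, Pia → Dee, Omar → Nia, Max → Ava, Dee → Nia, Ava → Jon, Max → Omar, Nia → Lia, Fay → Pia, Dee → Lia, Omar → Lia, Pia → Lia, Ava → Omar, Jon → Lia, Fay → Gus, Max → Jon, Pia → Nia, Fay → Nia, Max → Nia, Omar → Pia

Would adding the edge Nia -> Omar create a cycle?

Yes

Adding Nia→Omar creates a cycle iff Omar can already reach Nia.
Path from Omar: Omar → Nia.
So Omar → … → Nia → Omar is a cycle.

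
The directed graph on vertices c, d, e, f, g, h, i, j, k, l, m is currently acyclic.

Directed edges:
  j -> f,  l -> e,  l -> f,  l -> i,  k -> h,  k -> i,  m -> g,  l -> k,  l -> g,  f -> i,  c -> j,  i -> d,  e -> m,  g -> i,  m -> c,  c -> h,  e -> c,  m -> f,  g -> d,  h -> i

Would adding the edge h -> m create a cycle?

Yes

Adding h→m creates a cycle iff m can already reach h.
Path from m: m → c → h.
So m → … → h → m is a cycle.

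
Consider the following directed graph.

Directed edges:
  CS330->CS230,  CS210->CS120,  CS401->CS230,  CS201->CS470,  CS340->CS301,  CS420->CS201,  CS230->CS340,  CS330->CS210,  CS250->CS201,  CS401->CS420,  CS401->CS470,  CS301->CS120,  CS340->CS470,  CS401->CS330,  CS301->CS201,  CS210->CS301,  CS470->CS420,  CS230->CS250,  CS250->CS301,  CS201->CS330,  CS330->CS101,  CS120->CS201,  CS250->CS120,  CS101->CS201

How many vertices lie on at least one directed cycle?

11

A vertex is on a directed cycle iff it belongs to a strongly connected component of size ≥ 2 (or has a self-loop).
The vertices on cycles are {CS101, CS120, CS201, CS210, CS230, CS250, CS301, CS330, CS340, CS420, CS470} — 11 in total.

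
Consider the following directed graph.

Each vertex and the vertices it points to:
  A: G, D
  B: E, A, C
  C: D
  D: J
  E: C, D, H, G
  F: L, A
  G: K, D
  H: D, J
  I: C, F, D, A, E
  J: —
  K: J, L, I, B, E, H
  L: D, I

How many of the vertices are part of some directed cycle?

8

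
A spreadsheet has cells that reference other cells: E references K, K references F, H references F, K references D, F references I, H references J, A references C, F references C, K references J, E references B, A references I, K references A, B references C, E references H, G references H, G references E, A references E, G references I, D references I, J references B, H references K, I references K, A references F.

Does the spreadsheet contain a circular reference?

DFS with white/gray/black marking, starting from H:
H gray
  K gray
    D gray
      I gray
        I→K: K is gray → back edge
Back edge found, so a cycle exists: K → D → I → K.

Yes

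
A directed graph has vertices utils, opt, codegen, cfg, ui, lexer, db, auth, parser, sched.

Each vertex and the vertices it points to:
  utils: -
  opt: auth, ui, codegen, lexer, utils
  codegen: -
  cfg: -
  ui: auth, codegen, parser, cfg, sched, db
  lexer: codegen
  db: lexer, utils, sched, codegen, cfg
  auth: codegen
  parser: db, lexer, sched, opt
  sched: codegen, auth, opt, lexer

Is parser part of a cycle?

Yes

parser is on a cycle iff parser can reach itself via ≥1 edge.
parser → opt → ui → parser — yes.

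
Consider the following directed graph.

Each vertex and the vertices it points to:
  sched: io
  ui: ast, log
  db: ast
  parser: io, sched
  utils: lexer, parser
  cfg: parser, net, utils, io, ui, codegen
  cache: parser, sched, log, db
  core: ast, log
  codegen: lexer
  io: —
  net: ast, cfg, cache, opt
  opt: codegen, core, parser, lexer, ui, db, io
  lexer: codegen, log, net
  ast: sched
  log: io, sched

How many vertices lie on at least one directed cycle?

6

A vertex is on a directed cycle iff it belongs to a strongly connected component of size ≥ 2 (or has a self-loop).
The vertices on cycles are {cfg, net, opt, lexer, utils, codegen} — 6 in total.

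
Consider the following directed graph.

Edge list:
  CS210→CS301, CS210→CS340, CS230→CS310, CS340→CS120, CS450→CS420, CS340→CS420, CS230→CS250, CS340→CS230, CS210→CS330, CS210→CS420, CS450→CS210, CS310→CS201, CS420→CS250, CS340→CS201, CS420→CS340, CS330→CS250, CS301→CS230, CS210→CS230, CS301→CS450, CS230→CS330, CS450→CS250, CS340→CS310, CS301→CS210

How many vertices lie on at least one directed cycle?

5

A vertex is on a directed cycle iff it belongs to a strongly connected component of size ≥ 2 (or has a self-loop).
The vertices on cycles are {CS210, CS301, CS340, CS420, CS450} — 5 in total.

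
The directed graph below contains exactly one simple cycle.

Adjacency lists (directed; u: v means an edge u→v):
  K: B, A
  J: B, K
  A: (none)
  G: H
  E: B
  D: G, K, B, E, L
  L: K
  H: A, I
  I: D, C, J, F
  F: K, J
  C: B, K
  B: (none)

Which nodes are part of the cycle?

DFS with gray/black marking from I:
I gray
  D gray
    G gray
      H gray
        A gray
        A black
        H→I: I is gray → back edge
Back edge closes the cycle I → D → G → H → I; its vertices are {D, G, H, I}.

D, G, H, I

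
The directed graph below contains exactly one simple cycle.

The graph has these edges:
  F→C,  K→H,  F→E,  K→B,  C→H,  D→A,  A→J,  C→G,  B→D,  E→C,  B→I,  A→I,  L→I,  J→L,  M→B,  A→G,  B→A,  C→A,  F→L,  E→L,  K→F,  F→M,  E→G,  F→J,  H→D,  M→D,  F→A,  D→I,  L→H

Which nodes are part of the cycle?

A, D, H, J, L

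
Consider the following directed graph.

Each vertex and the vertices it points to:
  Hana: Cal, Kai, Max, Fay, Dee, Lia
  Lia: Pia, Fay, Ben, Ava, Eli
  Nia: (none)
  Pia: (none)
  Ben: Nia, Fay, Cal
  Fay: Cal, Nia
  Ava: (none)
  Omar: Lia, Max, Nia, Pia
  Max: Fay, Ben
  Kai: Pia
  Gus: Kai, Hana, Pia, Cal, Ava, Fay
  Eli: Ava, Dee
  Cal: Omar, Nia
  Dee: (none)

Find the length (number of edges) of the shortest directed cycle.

For each vertex v, BFS finds the shortest path from v back to v.
The shortest such closed walk is Lia → Ben → Cal → Omar → Lia, length 4.

4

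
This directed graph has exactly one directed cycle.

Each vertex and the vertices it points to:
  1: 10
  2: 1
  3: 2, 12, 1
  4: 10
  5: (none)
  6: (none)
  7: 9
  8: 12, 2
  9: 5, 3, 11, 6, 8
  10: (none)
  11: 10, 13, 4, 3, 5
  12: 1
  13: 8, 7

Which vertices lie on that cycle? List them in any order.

DFS with gray/black marking from 9:
9 gray
  5 gray
  5 black
  3 gray
    2 gray
      1 gray
        10 gray
        10 black
      1 black
    2 black
    12 gray
      12→1: 1 black — skip
    12 black
    3→1: 1 black — skip
  3 black
  11 gray
    11→10: 10 black — skip
    13 gray
      8 gray
        8→12: 12 black — skip
        8→2: 2 black — skip
      8 black
      7 gray
        7→9: 9 is gray → back edge
Back edge closes the cycle 9 → 11 → 13 → 7 → 9; its vertices are {7, 9, 11, 13}.

7, 9, 11, 13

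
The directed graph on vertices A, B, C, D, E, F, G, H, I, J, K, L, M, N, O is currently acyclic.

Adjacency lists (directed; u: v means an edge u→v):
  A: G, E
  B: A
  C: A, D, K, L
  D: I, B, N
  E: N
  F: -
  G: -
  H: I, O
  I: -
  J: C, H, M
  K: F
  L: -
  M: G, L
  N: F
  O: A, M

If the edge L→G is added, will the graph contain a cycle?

Adding L→G creates a cycle iff G can already reach L.
Explore from G: no path reaches L. The graph stays acyclic.

No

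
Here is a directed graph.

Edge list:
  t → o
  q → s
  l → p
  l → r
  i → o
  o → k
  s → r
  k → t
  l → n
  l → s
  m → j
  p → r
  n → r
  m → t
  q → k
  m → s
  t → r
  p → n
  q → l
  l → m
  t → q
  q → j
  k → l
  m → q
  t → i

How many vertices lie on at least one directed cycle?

7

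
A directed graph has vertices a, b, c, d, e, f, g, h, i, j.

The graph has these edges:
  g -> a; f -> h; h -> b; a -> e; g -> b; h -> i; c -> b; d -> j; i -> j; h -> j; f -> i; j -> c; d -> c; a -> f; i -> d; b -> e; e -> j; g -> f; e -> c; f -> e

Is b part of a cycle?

b is on a cycle iff b can reach itself via ≥1 edge.
b → e → c → b — yes.

Yes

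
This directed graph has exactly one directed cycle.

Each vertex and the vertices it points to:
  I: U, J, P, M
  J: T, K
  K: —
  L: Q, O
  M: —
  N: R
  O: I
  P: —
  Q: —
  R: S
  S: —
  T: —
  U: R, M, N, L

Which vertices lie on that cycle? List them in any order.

I, L, O, U

DFS with gray/black marking from I:
I gray
  U gray
    R gray
      S gray
      S black
    R black
    M gray
    M black
    N gray
      N→R: R black — skip
    N black
    L gray
      Q gray
      Q black
      O gray
        O→I: I is gray → back edge
Back edge closes the cycle I → U → L → O → I; its vertices are {I, L, O, U}.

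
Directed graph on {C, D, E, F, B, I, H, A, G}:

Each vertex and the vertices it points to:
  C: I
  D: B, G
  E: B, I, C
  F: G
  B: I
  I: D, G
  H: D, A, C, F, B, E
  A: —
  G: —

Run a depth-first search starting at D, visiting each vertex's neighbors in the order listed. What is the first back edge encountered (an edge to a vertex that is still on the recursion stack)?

I->D

DFS from D (visiting each vertex's neighbors in the order listed); mark gray on enter, black on exit:
D gray
  B gray
    I gray
      I→D: D is gray → back edge
First back edge: I → D.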